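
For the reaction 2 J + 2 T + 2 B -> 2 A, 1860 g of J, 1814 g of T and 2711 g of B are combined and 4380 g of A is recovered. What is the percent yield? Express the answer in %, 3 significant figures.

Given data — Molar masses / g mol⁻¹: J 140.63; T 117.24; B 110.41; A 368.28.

n(J) = 1860 / 140.63 = 13.23 mol
n(T) = 1814 / 117.24 = 15.47 mol
n(B) = 2711 / 110.41 = 24.55 mol
n/ν → J: 6.615, T: 7.735, B: 12.28; J is limiting.
theoretical n(A) = (2/2) × 13.23 = 13.23 mol → 4872 g
% yield = 4380 / 4872 × 100 = 89.90 %

89.9 %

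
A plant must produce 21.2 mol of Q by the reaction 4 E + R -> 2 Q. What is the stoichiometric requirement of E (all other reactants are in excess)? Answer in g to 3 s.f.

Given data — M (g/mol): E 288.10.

12200 g

n(Q) = 21.20 mol
n(E) = (4/2) × 21.20 = 42.40 mol
mass = 42.40 × 288.10 = 12220 g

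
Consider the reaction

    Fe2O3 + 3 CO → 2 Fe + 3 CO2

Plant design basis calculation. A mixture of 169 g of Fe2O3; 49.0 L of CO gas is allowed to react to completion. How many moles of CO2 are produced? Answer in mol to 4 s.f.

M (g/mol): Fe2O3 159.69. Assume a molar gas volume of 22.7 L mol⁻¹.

2.159 mol

n(Fe2O3) = 169.0 / 159.69 = 1.058 mol
n(CO) = 49.00 / 22.7 = 2.159 mol
n/ν for Fe2O3 = 1.058/1 = 1.058
n/ν for CO = 2.159/3 = 0.7197
Smallest n/ν is CO → limiting reagent.
n(CO2) = (3/3) × 2.159 = 2.159 mol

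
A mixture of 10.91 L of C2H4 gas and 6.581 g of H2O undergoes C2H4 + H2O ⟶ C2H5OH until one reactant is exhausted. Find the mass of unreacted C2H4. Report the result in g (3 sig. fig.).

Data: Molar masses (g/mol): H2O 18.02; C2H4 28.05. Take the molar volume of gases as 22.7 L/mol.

n(C2H4) = 10.91 / 22.7 = 0.4806 mol
n(H2O) = 6.581 / 18.02 = 0.3652 mol
n/ν for C2H4 = 0.4806/1 = 0.4806
n/ν for H2O = 0.3652/1 = 0.3652
Smallest n/ν is H2O → limiting reagent.
C2H4 consumed = (1/1) × 0.3652 = 0.3652 mol
C2H4 remaining = 0.4806 − 0.3652 = 0.1154 mol
mass = 0.1154 × 28.05 = 3.237 g

3.24 g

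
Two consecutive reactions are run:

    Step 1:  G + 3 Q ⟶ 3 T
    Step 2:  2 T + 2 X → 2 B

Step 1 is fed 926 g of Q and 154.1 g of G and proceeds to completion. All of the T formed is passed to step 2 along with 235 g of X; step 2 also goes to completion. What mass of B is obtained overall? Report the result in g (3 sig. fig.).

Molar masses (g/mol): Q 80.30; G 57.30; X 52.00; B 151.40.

Step 1:
n(Q) = 926.0 / 80.30 = 11.53 mol
n(G) = 154.1 / 57.30 = 2.689 mol
n/ν for Q = 11.53/3 = 3.843
n/ν for G = 2.689/1 = 2.689
Smallest n/ν is G → limiting reagent.
n(T) produced = (3/1) × 2.689 = 8.067 mol
Step 2:
n(T) available = 8.067 mol
n(X) = 235.0 / 52.00 = 4.519 mol
n/ν for T = 8.067/2 = 4.034
n/ν for X = 4.519/2 = 2.260
Smallest n/ν is X → limiting reagent.
n(B) = (2/2) × 4.519 = 4.519 mol
mass = 4.519 × 151.40 = 684.2 g

684 g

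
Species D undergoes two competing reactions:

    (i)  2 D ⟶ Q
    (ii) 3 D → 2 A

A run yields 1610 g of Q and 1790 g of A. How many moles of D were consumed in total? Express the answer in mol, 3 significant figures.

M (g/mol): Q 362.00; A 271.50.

n(Q) = 1610 / 362.00 = 4.448 mol
n(A) = 1790 / 271.50 = 6.593 mol
n(D) via (i) = (2/1)×4.448 = 8.896 mol
n(D) via (ii) = (3/2)×6.593 = 9.890 mol
total n(D) = 8.896 + 9.890 = 18.79 mol

18.8 mol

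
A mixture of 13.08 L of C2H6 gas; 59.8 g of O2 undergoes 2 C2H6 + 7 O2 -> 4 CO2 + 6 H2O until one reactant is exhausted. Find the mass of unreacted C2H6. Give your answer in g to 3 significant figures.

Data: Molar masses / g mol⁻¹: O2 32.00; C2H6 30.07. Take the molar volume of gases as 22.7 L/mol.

1.27 g

n(C2H6) = 13.08 / 22.7 = 0.5762 mol
n(O2) = 59.80 / 32.00 = 1.869 mol
n/ν → C2H6: 0.2881, O2: 0.2670; O2 is limiting.
C2H6 consumed = (2/7) × 1.869 = 0.5340 mol
C2H6 remaining = 0.5762 − 0.5340 = 0.04220 mol
mass = 0.04220 × 30.07 = 1.269 g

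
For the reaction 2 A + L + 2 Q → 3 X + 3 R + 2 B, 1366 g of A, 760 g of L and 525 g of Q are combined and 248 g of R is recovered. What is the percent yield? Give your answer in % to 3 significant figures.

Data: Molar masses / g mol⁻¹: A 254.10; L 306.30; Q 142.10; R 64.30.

n(A) = 1366 / 254.10 = 5.376 mol
n(L) = 760.0 / 306.30 = 2.481 mol
n(Q) = 525.0 / 142.10 = 3.695 mol
n/ν for A = 5.376/2 = 2.688
n/ν for L = 2.481/1 = 2.481
n/ν for Q = 3.695/2 = 1.848
Smallest n/ν is Q → limiting reagent.
theoretical n(R) = (3/2) × 3.695 = 5.543 mol → 356.4 g
% yield = 248 / 356.4 × 100 = 69.58 %

69.6 %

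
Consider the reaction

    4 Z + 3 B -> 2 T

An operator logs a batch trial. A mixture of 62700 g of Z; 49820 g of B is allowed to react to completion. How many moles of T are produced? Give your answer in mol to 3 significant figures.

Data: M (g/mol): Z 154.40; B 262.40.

n(Z) = 62700 / 154.40 = 406.1 mol
n(B) = 49820 / 262.40 = 189.9 mol
n/ν for Z = 406.1/4 = 101.5
n/ν for B = 189.9/3 = 63.30
Smallest n/ν is B → limiting reagent.
n(T) = (2/3) × 189.9 = 126.6 mol

127 mol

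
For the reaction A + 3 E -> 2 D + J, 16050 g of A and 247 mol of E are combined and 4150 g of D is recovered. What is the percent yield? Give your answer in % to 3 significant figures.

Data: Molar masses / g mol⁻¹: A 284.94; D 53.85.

n(A) = 16050 / 284.94 = 56.33 mol
n(E) = 247.0 mol
n/ν → A: 56.33, E: 82.33; A is limiting.
theoretical n(D) = (2/1) × 56.33 = 112.7 mol → 6069 g
% yield = 4150 / 6069 × 100 = 68.38 %

68.4 %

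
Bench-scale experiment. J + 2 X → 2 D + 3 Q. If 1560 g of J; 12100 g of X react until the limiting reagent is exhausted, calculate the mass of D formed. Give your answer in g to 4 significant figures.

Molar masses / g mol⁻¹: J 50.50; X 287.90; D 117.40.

n(J) = 1560 / 50.50 = 30.89 mol
n(X) = 12100 / 287.90 = 42.03 mol
n/ν for J = 30.89/1 = 30.89
n/ν for X = 42.03/2 = 21.02
Smallest n/ν is X → limiting reagent.
n(D) = (2/2) × 42.03 = 42.03 mol
mass = 42.03 × 117.40 = 4934 g

4934 g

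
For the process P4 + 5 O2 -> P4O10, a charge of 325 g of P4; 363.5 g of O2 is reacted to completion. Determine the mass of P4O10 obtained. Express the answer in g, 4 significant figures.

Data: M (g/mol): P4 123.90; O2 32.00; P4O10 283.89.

n(P4) = 325.0 / 123.90 = 2.623 mol
n(O2) = 363.5 / 32.00 = 11.36 mol
n/ν → P4: 2.623, O2: 2.272; O2 is limiting.
n(P4O10) = (1/5) × 11.36 = 2.272 mol
mass = 2.272 × 283.89 = 645.0 g

645.0 g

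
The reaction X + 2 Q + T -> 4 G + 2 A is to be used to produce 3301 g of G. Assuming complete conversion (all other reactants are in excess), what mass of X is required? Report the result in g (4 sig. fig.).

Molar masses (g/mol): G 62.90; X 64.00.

839.7 g

n(G) = 3301 / 62.90 = 52.48 mol
n(X) = (1/4) × 52.48 = 13.12 mol
mass = 13.12 × 64.00 = 839.7 g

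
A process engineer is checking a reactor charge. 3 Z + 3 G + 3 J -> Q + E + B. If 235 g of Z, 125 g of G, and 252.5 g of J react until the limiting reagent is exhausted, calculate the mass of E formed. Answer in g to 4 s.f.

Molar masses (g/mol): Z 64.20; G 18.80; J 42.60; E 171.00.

208.6 g

n(Z) = 235.0 / 64.20 = 3.660 mol
n(G) = 125.0 / 18.80 = 6.649 mol
n(J) = 252.5 / 42.60 = 5.927 mol
n/ν for Z = 3.660/3 = 1.220
n/ν for G = 6.649/3 = 2.216
n/ν for J = 5.927/3 = 1.976
Smallest n/ν is Z → limiting reagent.
n(E) = (1/3) × 3.660 = 1.220 mol
mass = 1.220 × 171.00 = 208.6 g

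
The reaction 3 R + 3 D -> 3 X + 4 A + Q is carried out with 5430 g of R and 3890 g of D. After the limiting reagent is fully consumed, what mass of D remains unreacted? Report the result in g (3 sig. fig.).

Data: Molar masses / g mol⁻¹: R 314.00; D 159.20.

1140 g

n(R) = 5430 / 314.00 = 17.29 mol
n(D) = 3890 / 159.20 = 24.43 mol
n/ν for R = 17.29/3 = 5.763
n/ν for D = 24.43/3 = 8.143
Smallest n/ν is R → limiting reagent.
D consumed = (3/3) × 17.29 = 17.29 mol
D remaining = 24.43 − 17.29 = 7.140 mol
mass = 7.140 × 159.20 = 1137 g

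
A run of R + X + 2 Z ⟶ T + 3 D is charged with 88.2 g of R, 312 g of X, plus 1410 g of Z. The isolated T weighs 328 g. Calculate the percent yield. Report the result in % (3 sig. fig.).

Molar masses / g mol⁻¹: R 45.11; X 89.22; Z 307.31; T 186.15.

90.1 %

n(R) = 88.20 / 45.11 = 1.955 mol
n(X) = 312.0 / 89.22 = 3.497 mol
n(Z) = 1410 / 307.31 = 4.588 mol
n/ν for R = 1.955/1 = 1.955
n/ν for X = 3.497/1 = 3.497
n/ν for Z = 4.588/2 = 2.294
Smallest n/ν is R → limiting reagent.
theoretical n(T) = (1/1) × 1.955 = 1.955 mol → 363.9 g
% yield = 328 / 363.9 × 100 = 90.13 %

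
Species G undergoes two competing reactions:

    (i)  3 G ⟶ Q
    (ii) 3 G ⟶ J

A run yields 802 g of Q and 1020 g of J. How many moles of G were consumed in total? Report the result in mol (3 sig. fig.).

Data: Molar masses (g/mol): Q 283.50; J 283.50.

19.3 mol

n(Q) = 802 / 283.50 = 2.829 mol
n(J) = 1020 / 283.50 = 3.598 mol
n(G) via (i) = (3/1)×2.829 = 8.487 mol
n(G) via (ii) = (3/1)×3.598 = 10.79 mol
total n(G) = 8.487 + 10.79 = 19.28 mol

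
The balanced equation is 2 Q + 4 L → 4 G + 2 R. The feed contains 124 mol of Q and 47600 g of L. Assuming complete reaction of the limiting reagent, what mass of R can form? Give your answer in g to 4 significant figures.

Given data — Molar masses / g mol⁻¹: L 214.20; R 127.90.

n(Q) = 124.0 mol
n(L) = 47600 / 214.20 = 222.2 mol
n/ν → Q: 62.00, L: 55.55; L is limiting.
n(R) = (2/4) × 222.2 = 111.1 mol
mass = 111.1 × 127.90 = 14210 g

14210 g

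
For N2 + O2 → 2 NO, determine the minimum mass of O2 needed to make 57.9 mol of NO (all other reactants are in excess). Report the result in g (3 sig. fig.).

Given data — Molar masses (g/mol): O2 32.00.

n(NO) = 57.90 mol
n(O2) = (1/2) × 57.90 = 28.95 mol
mass = 28.95 × 32.00 = 926.4 g

926 g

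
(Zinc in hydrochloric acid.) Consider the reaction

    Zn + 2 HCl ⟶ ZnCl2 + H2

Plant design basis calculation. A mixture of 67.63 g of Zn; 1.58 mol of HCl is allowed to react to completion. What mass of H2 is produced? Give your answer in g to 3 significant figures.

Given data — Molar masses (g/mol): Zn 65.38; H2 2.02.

n(Zn) = 67.63 / 65.38 = 1.034 mol
n(HCl) = 1.580 mol
n/ν for Zn = 1.034/1 = 1.034
n/ν for HCl = 1.580/2 = 0.7900
Smallest n/ν is HCl → limiting reagent.
n(H2) = (1/2) × 1.580 = 0.7900 mol
mass = 0.7900 × 2.02 = 1.596 g

1.60 g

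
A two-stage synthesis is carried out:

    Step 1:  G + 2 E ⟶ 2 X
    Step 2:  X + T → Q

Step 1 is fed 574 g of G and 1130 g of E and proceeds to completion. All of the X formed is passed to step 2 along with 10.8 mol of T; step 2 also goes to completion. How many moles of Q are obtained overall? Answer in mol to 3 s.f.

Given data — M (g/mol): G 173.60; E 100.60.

6.61 mol

Step 1:
n(G) = 574.0 / 173.60 = 3.306 mol
n(E) = 1130 / 100.60 = 11.23 mol
n/ν for G = 3.306/1 = 3.306
n/ν for E = 11.23/2 = 5.615
Smallest n/ν is G → limiting reagent.
n(X) produced = (2/1) × 3.306 = 6.612 mol
Step 2:
n(X) available = 6.612 mol
n(T) = 10.80 mol
n/ν for X = 6.612/1 = 6.612
n/ν for T = 10.80/1 = 10.80
Smallest n/ν is X → limiting reagent.
n(Q) = (1/1) × 6.612 = 6.612 mol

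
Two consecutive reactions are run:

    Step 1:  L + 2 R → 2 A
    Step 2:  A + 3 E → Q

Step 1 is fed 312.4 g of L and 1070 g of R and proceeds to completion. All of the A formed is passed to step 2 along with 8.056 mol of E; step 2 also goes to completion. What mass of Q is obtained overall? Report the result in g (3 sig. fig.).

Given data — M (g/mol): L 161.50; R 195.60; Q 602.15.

Step 1:
n(L) = 312.4 / 161.50 = 1.934 mol
n(R) = 1070 / 195.60 = 5.470 mol
n/ν → L: 1.934, R: 2.735; L is limiting.
n(A) produced = (2/1) × 1.934 = 3.868 mol
Step 2:
n(A) available = 3.868 mol
n(E) = 8.056 mol
n/ν → A: 3.868, E: 2.685; E is limiting.
n(Q) = (1/3) × 8.056 = 2.685 mol
mass = 2.685 × 602.15 = 1617 g

1620 g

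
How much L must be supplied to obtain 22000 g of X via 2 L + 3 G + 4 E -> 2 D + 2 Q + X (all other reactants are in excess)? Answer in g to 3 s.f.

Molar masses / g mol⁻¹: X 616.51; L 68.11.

4860 g

n(X) = 22000 / 616.51 = 35.68 mol
n(L) = (2/1) × 35.68 = 71.36 mol
mass = 71.36 × 68.11 = 4860 g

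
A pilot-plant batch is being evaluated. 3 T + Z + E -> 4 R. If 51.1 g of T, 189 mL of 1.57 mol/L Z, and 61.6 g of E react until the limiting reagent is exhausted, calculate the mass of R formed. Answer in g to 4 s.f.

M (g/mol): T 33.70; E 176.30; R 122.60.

n(T) = 51.10 / 33.70 = 1.516 mol
n(Z) = 1.57 × 189.0/1000 = 0.2967 mol
n(E) = 61.60 / 176.30 = 0.3494 mol
n/ν → T: 0.5053, Z: 0.2967, E: 0.3494; Z is limiting.
n(R) = (4/1) × 0.2967 = 1.187 mol
mass = 1.187 × 122.60 = 145.5 g

145.5 g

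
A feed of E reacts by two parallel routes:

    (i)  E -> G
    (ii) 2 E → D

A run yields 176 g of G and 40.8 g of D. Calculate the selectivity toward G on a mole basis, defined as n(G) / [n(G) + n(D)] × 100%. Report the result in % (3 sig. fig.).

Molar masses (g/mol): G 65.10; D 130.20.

n(G) = 176 / 65.10 = 2.704 mol
n(D) = 40.8 / 130.20 = 0.3134 mol
selectivity = 2.704/(2.704+0.3134) × 100 = 89.61 %

89.6 %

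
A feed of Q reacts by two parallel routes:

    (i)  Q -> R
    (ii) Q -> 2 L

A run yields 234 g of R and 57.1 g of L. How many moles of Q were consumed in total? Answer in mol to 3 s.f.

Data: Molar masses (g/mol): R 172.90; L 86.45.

1.68 mol

n(R) = 234 / 172.90 = 1.353 mol
n(L) = 57.1 / 86.45 = 0.6605 mol
n(Q) via (i) = (1/1)×1.353 = 1.353 mol
n(Q) via (ii) = (1/2)×0.6605 = 0.3303 mol
total n(Q) = 1.353 + 0.3303 = 1.683 mol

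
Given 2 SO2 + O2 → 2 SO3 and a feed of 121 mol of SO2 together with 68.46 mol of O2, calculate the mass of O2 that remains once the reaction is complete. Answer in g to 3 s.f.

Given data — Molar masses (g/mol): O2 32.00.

n(SO2) = 121.0 mol
n(O2) = 68.46 mol
n/ν for SO2 = 121.0/2 = 60.50
n/ν for O2 = 68.46/1 = 68.46
Smallest n/ν is SO2 → limiting reagent.
O2 consumed = (1/2) × 121.0 = 60.50 mol
O2 remaining = 68.46 − 60.50 = 7.960 mol
mass = 7.960 × 32.00 = 254.7 g

255 g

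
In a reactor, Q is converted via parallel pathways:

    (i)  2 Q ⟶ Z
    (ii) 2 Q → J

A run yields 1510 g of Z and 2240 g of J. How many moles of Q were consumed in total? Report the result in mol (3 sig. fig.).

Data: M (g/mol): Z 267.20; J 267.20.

n(Z) = 1510 / 267.20 = 5.651 mol
n(J) = 2240 / 267.20 = 8.383 mol
n(Q) via (i) = (2/1)×5.651 = 11.30 mol
n(Q) via (ii) = (2/1)×8.383 = 16.77 mol
total n(Q) = 11.30 + 16.77 = 28.07 mol

28.1 mol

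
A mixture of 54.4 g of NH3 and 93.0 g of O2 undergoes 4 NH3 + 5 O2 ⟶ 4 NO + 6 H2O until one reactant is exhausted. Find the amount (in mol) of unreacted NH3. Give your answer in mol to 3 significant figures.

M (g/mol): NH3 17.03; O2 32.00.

0.869 mol

n(NH3) = 54.40 / 17.03 = 3.194 mol
n(O2) = 93.00 / 32.00 = 2.906 mol
n/ν for NH3 = 3.194/4 = 0.7985
n/ν for O2 = 2.906/5 = 0.5812
Smallest n/ν is O2 → limiting reagent.
NH3 consumed = (4/5) × 2.906 = 2.325 mol
NH3 remaining = 3.194 − 2.325 = 0.8690 mol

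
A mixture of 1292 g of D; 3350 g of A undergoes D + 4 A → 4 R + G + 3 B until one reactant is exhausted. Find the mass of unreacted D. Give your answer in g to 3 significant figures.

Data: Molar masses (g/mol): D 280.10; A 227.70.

n(D) = 1292 / 280.10 = 4.613 mol
n(A) = 3350 / 227.70 = 14.71 mol
n/ν → D: 4.613, A: 3.678; A is limiting.
D consumed = (1/4) × 14.71 = 3.678 mol
D remaining = 4.613 − 3.678 = 0.9350 mol
mass = 0.9350 × 280.10 = 261.9 g

262 g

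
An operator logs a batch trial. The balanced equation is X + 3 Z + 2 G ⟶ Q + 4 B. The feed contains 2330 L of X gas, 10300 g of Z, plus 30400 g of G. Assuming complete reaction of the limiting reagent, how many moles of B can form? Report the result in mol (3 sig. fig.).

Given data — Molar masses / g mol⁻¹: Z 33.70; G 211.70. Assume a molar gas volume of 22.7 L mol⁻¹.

287 mol

n(X) = 2330 / 22.7 = 102.6 mol
n(Z) = 10300 / 33.70 = 305.6 mol
n(G) = 30400 / 211.70 = 143.6 mol
n/ν for X = 102.6/1 = 102.6
n/ν for Z = 305.6/3 = 101.9
n/ν for G = 143.6/2 = 71.80
Smallest n/ν is G → limiting reagent.
n(B) = (4/2) × 143.6 = 287.2 mol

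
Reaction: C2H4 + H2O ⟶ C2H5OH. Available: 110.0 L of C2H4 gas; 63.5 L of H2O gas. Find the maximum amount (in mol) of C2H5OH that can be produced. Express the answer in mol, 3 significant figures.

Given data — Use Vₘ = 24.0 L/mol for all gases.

2.65 mol

n(C2H4) = 110.0 / 24.0 = 4.583 mol
n(H2O) = 63.50 / 24.0 = 2.646 mol
n/ν for C2H4 = 4.583/1 = 4.583
n/ν for H2O = 2.646/1 = 2.646
Smallest n/ν is H2O → limiting reagent.
n(C2H5OH) = (1/1) × 2.646 = 2.646 mol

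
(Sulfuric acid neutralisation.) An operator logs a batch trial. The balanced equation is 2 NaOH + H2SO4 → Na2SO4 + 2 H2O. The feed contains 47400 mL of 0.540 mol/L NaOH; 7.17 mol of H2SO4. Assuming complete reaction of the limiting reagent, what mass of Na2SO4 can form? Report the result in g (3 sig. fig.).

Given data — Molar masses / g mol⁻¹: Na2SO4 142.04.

1020 g

n(NaOH) = 0.540 × 47400/1000 = 25.60 mol
n(H2SO4) = 7.170 mol
n/ν for NaOH = 25.60/2 = 12.80
n/ν for H2SO4 = 7.170/1 = 7.170
Smallest n/ν is H2SO4 → limiting reagent.
n(Na2SO4) = (1/1) × 7.170 = 7.170 mol
mass = 7.170 × 142.04 = 1018 g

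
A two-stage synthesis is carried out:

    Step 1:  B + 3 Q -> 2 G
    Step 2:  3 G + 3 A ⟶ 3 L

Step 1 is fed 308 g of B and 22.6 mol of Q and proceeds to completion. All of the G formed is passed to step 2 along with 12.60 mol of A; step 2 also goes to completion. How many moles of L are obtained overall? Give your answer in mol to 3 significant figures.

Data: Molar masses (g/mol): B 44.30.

Step 1:
n(B) = 308.0 / 44.30 = 6.953 mol
n(Q) = 22.60 mol
n/ν for B = 6.953/1 = 6.953
n/ν for Q = 22.60/3 = 7.533
Smallest n/ν is B → limiting reagent.
n(G) produced = (2/1) × 6.953 = 13.91 mol
Step 2:
n(G) available = 13.91 mol
n(A) = 12.60 mol
n/ν for G = 13.91/3 = 4.637
n/ν for A = 12.60/3 = 4.200
Smallest n/ν is A → limiting reagent.
n(L) = (3/3) × 12.60 = 12.60 mol

12.6 mol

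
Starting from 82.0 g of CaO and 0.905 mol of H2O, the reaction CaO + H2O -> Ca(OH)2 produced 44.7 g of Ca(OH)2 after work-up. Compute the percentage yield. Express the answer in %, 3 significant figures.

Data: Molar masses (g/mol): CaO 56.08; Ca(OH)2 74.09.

66.7 %

n(CaO) = 82.00 / 56.08 = 1.462 mol
n(H2O) = 0.9050 mol
n/ν for CaO = 1.462/1 = 1.462
n/ν for H2O = 0.9050/1 = 0.9050
Smallest n/ν is H2O → limiting reagent.
theoretical n(Ca(OH)2) = (1/1) × 0.9050 = 0.9050 mol → 67.05 g
% yield = 44.7 / 67.05 × 100 = 66.67 %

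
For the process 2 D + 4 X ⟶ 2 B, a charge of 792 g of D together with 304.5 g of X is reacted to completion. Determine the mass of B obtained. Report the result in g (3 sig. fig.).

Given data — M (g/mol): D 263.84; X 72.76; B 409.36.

857 g

n(D) = 792.0 / 263.84 = 3.002 mol
n(X) = 304.5 / 72.76 = 4.185 mol
n/ν for D = 3.002/2 = 1.501
n/ν for X = 4.185/4 = 1.046
Smallest n/ν is X → limiting reagent.
n(B) = (2/4) × 4.185 = 2.093 mol
mass = 2.093 × 409.36 = 856.8 g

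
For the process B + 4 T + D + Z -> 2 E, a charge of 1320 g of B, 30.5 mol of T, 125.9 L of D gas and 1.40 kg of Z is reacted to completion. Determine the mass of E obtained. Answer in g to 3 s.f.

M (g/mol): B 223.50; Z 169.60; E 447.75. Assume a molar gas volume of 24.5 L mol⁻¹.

4600 g

n(B) = 1320 / 223.50 = 5.906 mol
n(T) = 30.50 mol
n(D) = 125.9 / 24.5 = 5.139 mol
n(Z) = 1.400×1000 / 169.60 = 8.255 mol
n/ν for B = 5.906/1 = 5.906
n/ν for T = 30.50/4 = 7.625
n/ν for D = 5.139/1 = 5.139
n/ν for Z = 8.255/1 = 8.255
Smallest n/ν is D → limiting reagent.
n(E) = (2/1) × 5.139 = 10.28 mol
mass = 10.28 × 447.75 = 4603 g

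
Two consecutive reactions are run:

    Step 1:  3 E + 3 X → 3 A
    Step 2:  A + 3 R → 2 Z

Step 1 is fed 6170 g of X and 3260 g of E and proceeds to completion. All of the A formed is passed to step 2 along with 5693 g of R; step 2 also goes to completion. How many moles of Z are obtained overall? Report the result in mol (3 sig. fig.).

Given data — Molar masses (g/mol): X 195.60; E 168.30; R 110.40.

Step 1:
n(X) = 6170 / 195.60 = 31.54 mol
n(E) = 3260 / 168.30 = 19.37 mol
n/ν → X: 10.51, E: 6.457; E is limiting.
n(A) produced = (3/3) × 19.37 = 19.37 mol
Step 2:
n(A) available = 19.37 mol
n(R) = 5693 / 110.40 = 51.57 mol
n/ν → A: 19.37, R: 17.19; R is limiting.
n(Z) = (2/3) × 51.57 = 34.38 mol

34.4 mol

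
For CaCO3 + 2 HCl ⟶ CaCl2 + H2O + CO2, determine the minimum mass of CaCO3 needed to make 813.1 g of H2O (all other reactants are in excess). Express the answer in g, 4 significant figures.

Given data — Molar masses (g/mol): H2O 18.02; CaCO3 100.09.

4516 g

n(H2O) = 813.1 / 18.02 = 45.12 mol
n(CaCO3) = (1/1) × 45.12 = 45.12 mol
mass = 45.12 × 100.09 = 4516 g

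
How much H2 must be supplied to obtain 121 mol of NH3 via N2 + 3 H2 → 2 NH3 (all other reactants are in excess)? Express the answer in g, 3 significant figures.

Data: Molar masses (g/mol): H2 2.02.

367 g

n(NH3) = 121.0 mol
n(H2) = (3/2) × 121.0 = 181.5 mol
mass = 181.5 × 2.02 = 366.6 g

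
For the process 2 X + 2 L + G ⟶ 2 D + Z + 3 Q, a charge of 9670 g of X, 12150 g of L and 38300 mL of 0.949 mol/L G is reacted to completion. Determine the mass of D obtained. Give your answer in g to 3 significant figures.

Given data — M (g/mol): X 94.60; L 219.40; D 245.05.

13600 g

n(X) = 9670 / 94.60 = 102.2 mol
n(L) = 12150 / 219.40 = 55.38 mol
n(G) = 0.949 × 38300/1000 = 36.35 mol
n/ν for X = 102.2/2 = 51.10
n/ν for L = 55.38/2 = 27.69
n/ν for G = 36.35/1 = 36.35
Smallest n/ν is L → limiting reagent.
n(D) = (2/2) × 55.38 = 55.38 mol
mass = 55.38 × 245.05 = 13570 g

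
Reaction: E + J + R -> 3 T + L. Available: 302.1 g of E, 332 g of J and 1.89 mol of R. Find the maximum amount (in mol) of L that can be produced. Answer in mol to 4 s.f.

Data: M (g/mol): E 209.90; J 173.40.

n(E) = 302.1 / 209.90 = 1.439 mol
n(J) = 332.0 / 173.40 = 1.915 mol
n(R) = 1.890 mol
n/ν → E: 1.439, J: 1.915, R: 1.890; E is limiting.
n(L) = (1/1) × 1.439 = 1.439 mol

1.439 mol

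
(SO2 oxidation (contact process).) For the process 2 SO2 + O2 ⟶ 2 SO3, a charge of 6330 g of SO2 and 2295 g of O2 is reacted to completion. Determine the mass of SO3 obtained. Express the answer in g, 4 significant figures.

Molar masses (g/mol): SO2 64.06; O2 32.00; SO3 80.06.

n(SO2) = 6330 / 64.06 = 98.81 mol
n(O2) = 2295 / 32.00 = 71.72 mol
n/ν for SO2 = 98.81/2 = 49.41
n/ν for O2 = 71.72/1 = 71.72
Smallest n/ν is SO2 → limiting reagent.
n(SO3) = (2/2) × 98.81 = 98.81 mol
mass = 98.81 × 80.06 = 7911 g

7911 g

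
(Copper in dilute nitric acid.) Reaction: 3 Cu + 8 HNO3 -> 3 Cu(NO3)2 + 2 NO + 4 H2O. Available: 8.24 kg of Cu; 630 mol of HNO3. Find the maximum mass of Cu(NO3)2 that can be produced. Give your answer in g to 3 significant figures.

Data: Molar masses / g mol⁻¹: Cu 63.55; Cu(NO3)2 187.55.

n(Cu) = 8.240×1000 / 63.55 = 129.7 mol
n(HNO3) = 630.0 mol
n/ν → Cu: 43.23, HNO3: 78.75; Cu is limiting.
n(Cu(NO3)2) = (3/3) × 129.7 = 129.7 mol
mass = 129.7 × 187.55 = 24330 g

24300 g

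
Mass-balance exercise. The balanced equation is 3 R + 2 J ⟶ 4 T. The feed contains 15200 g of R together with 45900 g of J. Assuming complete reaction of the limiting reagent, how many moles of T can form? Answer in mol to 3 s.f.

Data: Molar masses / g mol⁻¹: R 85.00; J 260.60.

n(R) = 15200 / 85.00 = 178.8 mol
n(J) = 45900 / 260.60 = 176.1 mol
n/ν for R = 178.8/3 = 59.60
n/ν for J = 176.1/2 = 88.05
Smallest n/ν is R → limiting reagent.
n(T) = (4/3) × 178.8 = 238.4 mol

238 mol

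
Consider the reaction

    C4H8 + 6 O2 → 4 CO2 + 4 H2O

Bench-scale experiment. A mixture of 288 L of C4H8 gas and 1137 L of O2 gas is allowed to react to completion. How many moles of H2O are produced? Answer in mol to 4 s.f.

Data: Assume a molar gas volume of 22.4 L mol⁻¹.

n(C4H8) = 288.0 / 22.4 = 12.86 mol
n(O2) = 1137 / 22.4 = 50.76 mol
n/ν for C4H8 = 12.86/1 = 12.86
n/ν for O2 = 50.76/6 = 8.460
Smallest n/ν is O2 → limiting reagent.
n(H2O) = (4/6) × 50.76 = 33.84 mol

33.84 mol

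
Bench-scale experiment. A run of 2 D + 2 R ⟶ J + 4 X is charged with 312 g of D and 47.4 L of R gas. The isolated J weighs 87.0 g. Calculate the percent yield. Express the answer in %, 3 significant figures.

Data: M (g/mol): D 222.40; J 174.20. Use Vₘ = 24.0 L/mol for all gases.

n(D) = 312.0 / 222.40 = 1.403 mol
n(R) = 47.40 / 24.0 = 1.975 mol
n/ν for D = 1.403/2 = 0.7015
n/ν for R = 1.975/2 = 0.9875
Smallest n/ν is D → limiting reagent.
theoretical n(J) = (1/2) × 1.403 = 0.7015 mol → 122.2 g
% yield = 87.0 / 122.2 × 100 = 71.19 %

71.2 %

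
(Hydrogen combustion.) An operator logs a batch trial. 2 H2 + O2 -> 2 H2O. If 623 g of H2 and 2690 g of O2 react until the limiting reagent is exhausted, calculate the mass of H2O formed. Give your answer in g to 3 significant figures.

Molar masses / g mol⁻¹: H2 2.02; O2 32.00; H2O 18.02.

3030 g

n(H2) = 623.0 / 2.02 = 308.4 mol
n(O2) = 2690 / 32.00 = 84.06 mol
n/ν → H2: 154.2, O2: 84.06; O2 is limiting.
n(H2O) = (2/1) × 84.06 = 168.1 mol
mass = 168.1 × 18.02 = 3029 g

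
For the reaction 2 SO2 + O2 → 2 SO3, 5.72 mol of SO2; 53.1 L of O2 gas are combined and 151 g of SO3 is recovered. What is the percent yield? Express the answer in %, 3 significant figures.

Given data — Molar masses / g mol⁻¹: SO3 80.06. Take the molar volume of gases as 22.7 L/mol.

n(SO2) = 5.720 mol
n(O2) = 53.10 / 22.7 = 2.339 mol
n/ν for SO2 = 5.720/2 = 2.860
n/ν for O2 = 2.339/1 = 2.339
Smallest n/ν is O2 → limiting reagent.
theoretical n(SO3) = (2/1) × 2.339 = 4.678 mol → 374.5 g
% yield = 151 / 374.5 × 100 = 40.32 %

40.3 %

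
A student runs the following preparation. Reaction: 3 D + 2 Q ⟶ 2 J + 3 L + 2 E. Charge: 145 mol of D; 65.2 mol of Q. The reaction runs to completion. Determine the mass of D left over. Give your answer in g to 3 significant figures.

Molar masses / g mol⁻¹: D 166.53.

7860 g

n(D) = 145.0 mol
n(Q) = 65.20 mol
n/ν → D: 48.33, Q: 32.60; Q is limiting.
D consumed = (3/2) × 65.20 = 97.80 mol
D remaining = 145.0 − 97.80 = 47.20 mol
mass = 47.20 × 166.53 = 7860 g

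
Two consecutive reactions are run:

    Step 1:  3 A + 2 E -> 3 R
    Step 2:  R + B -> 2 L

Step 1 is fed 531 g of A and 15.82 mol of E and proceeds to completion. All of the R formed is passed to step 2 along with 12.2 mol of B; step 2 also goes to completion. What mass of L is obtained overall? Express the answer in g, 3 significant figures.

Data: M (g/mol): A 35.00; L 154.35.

Step 1:
n(A) = 531.0 / 35.00 = 15.17 mol
n(E) = 15.82 mol
n/ν for A = 15.17/3 = 5.057
n/ν for E = 15.82/2 = 7.910
Smallest n/ν is A → limiting reagent.
n(R) produced = (3/3) × 15.17 = 15.17 mol
Step 2:
n(R) available = 15.17 mol
n(B) = 12.20 mol
n/ν for R = 15.17/1 = 15.17
n/ν for B = 12.20/1 = 12.20
Smallest n/ν is B → limiting reagent.
n(L) = (2/1) × 12.20 = 24.40 mol
mass = 24.40 × 154.35 = 3766 g

3770 g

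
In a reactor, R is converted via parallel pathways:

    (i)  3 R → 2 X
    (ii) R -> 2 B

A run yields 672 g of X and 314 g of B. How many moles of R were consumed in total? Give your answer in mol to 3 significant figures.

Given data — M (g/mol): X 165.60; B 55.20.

n(X) = 672 / 165.60 = 4.058 mol
n(B) = 314 / 55.20 = 5.688 mol
n(R) via (i) = (3/2)×4.058 = 6.087 mol
n(R) via (ii) = (1/2)×5.688 = 2.844 mol
total n(R) = 6.087 + 2.844 = 8.931 mol

8.93 mol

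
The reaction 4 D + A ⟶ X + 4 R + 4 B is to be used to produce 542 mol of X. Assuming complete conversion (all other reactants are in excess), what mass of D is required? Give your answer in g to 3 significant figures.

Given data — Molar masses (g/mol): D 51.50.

112000 g

n(X) = 542.0 mol
n(D) = (4/1) × 542.0 = 2168 mol
mass = 2168 × 51.50 = 111700 g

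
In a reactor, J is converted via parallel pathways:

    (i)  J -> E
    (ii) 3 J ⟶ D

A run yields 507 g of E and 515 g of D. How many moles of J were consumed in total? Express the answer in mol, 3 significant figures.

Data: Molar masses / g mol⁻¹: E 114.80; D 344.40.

n(E) = 507 / 114.80 = 4.416 mol
n(D) = 515 / 344.40 = 1.495 mol
n(J) via (i) = (1/1)×4.416 = 4.416 mol
n(J) via (ii) = (3/1)×1.495 = 4.485 mol
total n(J) = 4.416 + 4.485 = 8.901 mol

8.90 mol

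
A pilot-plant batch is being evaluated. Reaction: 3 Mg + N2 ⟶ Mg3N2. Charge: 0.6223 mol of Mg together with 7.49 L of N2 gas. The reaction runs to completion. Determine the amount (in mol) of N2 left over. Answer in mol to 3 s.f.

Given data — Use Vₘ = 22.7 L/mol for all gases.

n(Mg) = 0.6223 mol
n(N2) = 7.490 / 22.7 = 0.3300 mol
n/ν → Mg: 0.2074, N2: 0.3300; Mg is limiting.
N2 consumed = (1/3) × 0.6223 = 0.2074 mol
N2 remaining = 0.3300 − 0.2074 = 0.1226 mol

0.123 mol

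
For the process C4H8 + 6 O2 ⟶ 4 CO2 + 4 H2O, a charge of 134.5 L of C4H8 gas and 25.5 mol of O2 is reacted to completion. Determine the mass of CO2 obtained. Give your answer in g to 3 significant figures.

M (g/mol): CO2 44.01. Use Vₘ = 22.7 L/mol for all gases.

n(C4H8) = 134.5 / 22.7 = 5.925 mol
n(O2) = 25.50 mol
n/ν for C4H8 = 5.925/1 = 5.925
n/ν for O2 = 25.50/6 = 4.250
Smallest n/ν is O2 → limiting reagent.
n(CO2) = (4/6) × 25.50 = 17.00 mol
mass = 17.00 × 44.01 = 748.2 g

748 g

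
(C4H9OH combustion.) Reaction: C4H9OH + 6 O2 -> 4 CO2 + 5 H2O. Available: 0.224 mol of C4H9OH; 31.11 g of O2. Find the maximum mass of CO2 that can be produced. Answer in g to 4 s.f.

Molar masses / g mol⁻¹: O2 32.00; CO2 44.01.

28.52 g

n(C4H9OH) = 0.2240 mol
n(O2) = 31.11 / 32.00 = 0.9722 mol
n/ν → C4H9OH: 0.2240, O2: 0.1620; O2 is limiting.
n(CO2) = (4/6) × 0.9722 = 0.6481 mol
mass = 0.6481 × 44.01 = 28.52 g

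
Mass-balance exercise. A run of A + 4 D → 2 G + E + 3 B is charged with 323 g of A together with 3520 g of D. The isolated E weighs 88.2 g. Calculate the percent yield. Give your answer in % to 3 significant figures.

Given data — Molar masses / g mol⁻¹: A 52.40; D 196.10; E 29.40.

66.9 %

n(A) = 323.0 / 52.40 = 6.164 mol
n(D) = 3520 / 196.10 = 17.95 mol
n/ν → A: 6.164, D: 4.488; D is limiting.
theoretical n(E) = (1/4) × 17.95 = 4.488 mol → 131.9 g
% yield = 88.2 / 131.9 × 100 = 66.87 %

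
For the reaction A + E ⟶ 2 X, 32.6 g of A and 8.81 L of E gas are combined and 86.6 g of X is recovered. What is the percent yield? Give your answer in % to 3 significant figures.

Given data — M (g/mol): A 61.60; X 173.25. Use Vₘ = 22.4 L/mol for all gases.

63.5 %

n(A) = 32.60 / 61.60 = 0.5292 mol
n(E) = 8.810 / 22.4 = 0.3933 mol
n/ν → A: 0.5292, E: 0.3933; E is limiting.
theoretical n(X) = (2/1) × 0.3933 = 0.7866 mol → 136.3 g
% yield = 86.6 / 136.3 × 100 = 63.54 %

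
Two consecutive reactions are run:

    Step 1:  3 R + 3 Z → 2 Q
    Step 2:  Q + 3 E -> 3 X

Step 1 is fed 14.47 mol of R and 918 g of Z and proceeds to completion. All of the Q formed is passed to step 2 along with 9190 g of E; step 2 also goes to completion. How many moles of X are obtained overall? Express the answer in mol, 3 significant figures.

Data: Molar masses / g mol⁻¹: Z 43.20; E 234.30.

Step 1:
n(R) = 14.47 mol
n(Z) = 918.0 / 43.20 = 21.25 mol
n/ν for R = 14.47/3 = 4.823
n/ν for Z = 21.25/3 = 7.083
Smallest n/ν is R → limiting reagent.
n(Q) produced = (2/3) × 14.47 = 9.647 mol
Step 2:
n(Q) available = 9.647 mol
n(E) = 9190 / 234.30 = 39.22 mol
n/ν for Q = 9.647/1 = 9.647
n/ν for E = 39.22/3 = 13.07
Smallest n/ν is Q → limiting reagent.
n(X) = (3/1) × 9.647 = 28.94 mol

28.9 mol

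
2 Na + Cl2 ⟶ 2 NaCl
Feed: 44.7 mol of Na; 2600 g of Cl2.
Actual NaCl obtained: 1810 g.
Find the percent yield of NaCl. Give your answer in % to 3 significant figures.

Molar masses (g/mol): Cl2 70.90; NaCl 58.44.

69.3 %

n(Na) = 44.70 mol
n(Cl2) = 2600 / 70.90 = 36.67 mol
n/ν → Na: 22.35, Cl2: 36.67; Na is limiting.
theoretical n(NaCl) = (2/2) × 44.70 = 44.70 mol → 2612 g
% yield = 1810 / 2612 × 100 = 69.30 %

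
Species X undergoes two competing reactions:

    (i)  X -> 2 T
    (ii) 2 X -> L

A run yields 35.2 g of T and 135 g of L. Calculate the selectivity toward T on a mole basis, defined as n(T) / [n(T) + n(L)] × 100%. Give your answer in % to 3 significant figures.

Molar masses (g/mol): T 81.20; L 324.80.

51.1 %

n(T) = 35.2 / 81.20 = 0.4335 mol
n(L) = 135 / 324.80 = 0.4156 mol
selectivity = 0.4335/(0.4335+0.4156) × 100 = 51.05 %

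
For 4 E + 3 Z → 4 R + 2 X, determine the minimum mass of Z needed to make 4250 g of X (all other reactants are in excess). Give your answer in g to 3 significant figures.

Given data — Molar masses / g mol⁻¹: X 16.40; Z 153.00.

n(X) = 4250 / 16.40 = 259.1 mol
n(Z) = (3/2) × 259.1 = 388.7 mol
mass = 388.7 × 153.00 = 59470 g

59500 g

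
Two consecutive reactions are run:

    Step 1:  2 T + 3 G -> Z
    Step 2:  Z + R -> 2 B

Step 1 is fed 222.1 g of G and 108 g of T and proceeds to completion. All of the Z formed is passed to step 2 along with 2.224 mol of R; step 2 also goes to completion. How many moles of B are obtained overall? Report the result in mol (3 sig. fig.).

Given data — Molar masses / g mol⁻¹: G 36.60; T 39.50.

Step 1:
n(G) = 222.1 / 36.60 = 6.068 mol
n(T) = 108.0 / 39.50 = 2.734 mol
n/ν for G = 6.068/3 = 2.023
n/ν for T = 2.734/2 = 1.367
Smallest n/ν is T → limiting reagent.
n(Z) produced = (1/2) × 2.734 = 1.367 mol
Step 2:
n(Z) available = 1.367 mol
n(R) = 2.224 mol
n/ν for Z = 1.367/1 = 1.367
n/ν for R = 2.224/1 = 2.224
Smallest n/ν is Z → limiting reagent.
n(B) = (2/1) × 1.367 = 2.734 mol

2.73 mol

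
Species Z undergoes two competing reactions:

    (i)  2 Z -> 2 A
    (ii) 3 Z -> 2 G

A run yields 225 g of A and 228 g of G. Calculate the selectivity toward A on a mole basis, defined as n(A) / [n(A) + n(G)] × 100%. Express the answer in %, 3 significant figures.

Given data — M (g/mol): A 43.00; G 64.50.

59.7 %

n(A) = 225 / 43.00 = 5.233 mol
n(G) = 228 / 64.50 = 3.535 mol
selectivity = 5.233/(5.233+3.535) × 100 = 59.68 %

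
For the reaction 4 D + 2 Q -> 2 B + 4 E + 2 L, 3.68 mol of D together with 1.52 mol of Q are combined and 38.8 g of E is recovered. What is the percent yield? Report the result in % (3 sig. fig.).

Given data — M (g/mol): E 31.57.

n(D) = 3.680 mol
n(Q) = 1.520 mol
n/ν for D = 3.680/4 = 0.9200
n/ν for Q = 1.520/2 = 0.7600
Smallest n/ν is Q → limiting reagent.
theoretical n(E) = (4/2) × 1.520 = 3.040 mol → 95.97 g
% yield = 38.8 / 95.97 × 100 = 40.43 %

40.4 %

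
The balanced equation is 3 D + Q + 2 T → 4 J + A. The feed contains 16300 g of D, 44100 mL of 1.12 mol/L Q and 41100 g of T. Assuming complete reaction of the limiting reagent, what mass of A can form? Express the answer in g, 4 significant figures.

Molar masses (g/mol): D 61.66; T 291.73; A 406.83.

20090 g

n(D) = 16300 / 61.66 = 264.4 mol
n(Q) = 1.12 × 44100/1000 = 49.39 mol
n(T) = 41100 / 291.73 = 140.9 mol
n/ν for D = 264.4/3 = 88.13
n/ν for Q = 49.39/1 = 49.39
n/ν for T = 140.9/2 = 70.45
Smallest n/ν is Q → limiting reagent.
n(A) = (1/1) × 49.39 = 49.39 mol
mass = 49.39 × 406.83 = 20090 g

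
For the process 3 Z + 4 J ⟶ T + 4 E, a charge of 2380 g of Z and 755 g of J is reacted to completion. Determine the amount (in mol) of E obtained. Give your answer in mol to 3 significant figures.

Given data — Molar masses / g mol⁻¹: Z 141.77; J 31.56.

22.4 mol

n(Z) = 2380 / 141.77 = 16.79 mol
n(J) = 755.0 / 31.56 = 23.92 mol
n/ν for Z = 16.79/3 = 5.597
n/ν for J = 23.92/4 = 5.980
Smallest n/ν is Z → limiting reagent.
n(E) = (4/3) × 16.79 = 22.39 mol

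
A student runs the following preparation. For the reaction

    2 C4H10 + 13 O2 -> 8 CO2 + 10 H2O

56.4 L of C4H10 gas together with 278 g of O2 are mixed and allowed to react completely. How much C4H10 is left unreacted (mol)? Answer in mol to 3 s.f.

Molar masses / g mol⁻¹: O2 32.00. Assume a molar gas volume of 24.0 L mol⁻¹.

n(C4H10) = 56.40 / 24.0 = 2.350 mol
n(O2) = 278.0 / 32.00 = 8.688 mol
n/ν for C4H10 = 2.350/2 = 1.175
n/ν for O2 = 8.688/13 = 0.6683
Smallest n/ν is O2 → limiting reagent.
C4H10 consumed = (2/13) × 8.688 = 1.337 mol
C4H10 remaining = 2.350 − 1.337 = 1.013 mol

1.01 mol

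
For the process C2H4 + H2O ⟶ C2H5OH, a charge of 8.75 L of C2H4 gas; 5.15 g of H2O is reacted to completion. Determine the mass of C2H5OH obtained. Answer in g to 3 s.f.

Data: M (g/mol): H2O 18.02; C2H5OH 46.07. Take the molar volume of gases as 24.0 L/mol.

n(C2H4) = 8.750 / 24.0 = 0.3646 mol
n(H2O) = 5.150 / 18.02 = 0.2858 mol
n/ν for C2H4 = 0.3646/1 = 0.3646
n/ν for H2O = 0.2858/1 = 0.2858
Smallest n/ν is H2O → limiting reagent.
n(C2H5OH) = (1/1) × 0.2858 = 0.2858 mol
mass = 0.2858 × 46.07 = 13.17 g

13.2 g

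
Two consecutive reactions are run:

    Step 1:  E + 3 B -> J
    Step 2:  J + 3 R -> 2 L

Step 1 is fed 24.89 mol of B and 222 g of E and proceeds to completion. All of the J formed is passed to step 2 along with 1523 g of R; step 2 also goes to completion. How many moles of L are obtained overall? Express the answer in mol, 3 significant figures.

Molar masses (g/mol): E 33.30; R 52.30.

Step 1:
n(B) = 24.89 mol
n(E) = 222.0 / 33.30 = 6.667 mol
n/ν → B: 8.297, E: 6.667; E is limiting.
n(J) produced = (1/1) × 6.667 = 6.667 mol
Step 2:
n(J) available = 6.667 mol
n(R) = 1523 / 52.30 = 29.12 mol
n/ν → J: 6.667, R: 9.707; J is limiting.
n(L) = (2/1) × 6.667 = 13.33 mol

13.3 mol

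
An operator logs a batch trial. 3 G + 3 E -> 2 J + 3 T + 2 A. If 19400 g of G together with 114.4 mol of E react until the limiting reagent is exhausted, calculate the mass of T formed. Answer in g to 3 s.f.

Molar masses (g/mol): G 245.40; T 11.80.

n(G) = 19400 / 245.40 = 79.05 mol
n(E) = 114.4 mol
n/ν → G: 26.35, E: 38.13; G is limiting.
n(T) = (3/3) × 79.05 = 79.05 mol
mass = 79.05 × 11.80 = 932.8 g

933 g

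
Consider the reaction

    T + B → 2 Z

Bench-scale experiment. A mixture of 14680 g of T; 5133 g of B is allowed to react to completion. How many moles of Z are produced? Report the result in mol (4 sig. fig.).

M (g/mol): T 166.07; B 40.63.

176.8 mol

n(T) = 14680 / 166.07 = 88.40 mol
n(B) = 5133 / 40.63 = 126.3 mol
n/ν → T: 88.40, B: 126.3; T is limiting.
n(Z) = (2/1) × 88.40 = 176.8 mol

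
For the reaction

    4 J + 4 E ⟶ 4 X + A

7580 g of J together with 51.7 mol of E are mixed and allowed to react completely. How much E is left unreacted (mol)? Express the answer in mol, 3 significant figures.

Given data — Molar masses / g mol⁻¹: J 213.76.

n(J) = 7580 / 213.76 = 35.46 mol
n(E) = 51.70 mol
n/ν → J: 8.865, E: 12.93; J is limiting.
E consumed = (4/4) × 35.46 = 35.46 mol
E remaining = 51.70 − 35.46 = 16.24 mol

16.2 mol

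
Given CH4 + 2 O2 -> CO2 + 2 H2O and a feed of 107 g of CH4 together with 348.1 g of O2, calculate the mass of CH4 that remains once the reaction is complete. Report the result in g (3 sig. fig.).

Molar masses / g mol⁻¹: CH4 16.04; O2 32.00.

19.8 g

n(CH4) = 107.0 / 16.04 = 6.671 mol
n(O2) = 348.1 / 32.00 = 10.88 mol
n/ν for CH4 = 6.671/1 = 6.671
n/ν for O2 = 10.88/2 = 5.440
Smallest n/ν is O2 → limiting reagent.
CH4 consumed = (1/2) × 10.88 = 5.440 mol
CH4 remaining = 6.671 − 5.440 = 1.231 mol
mass = 1.231 × 16.04 = 19.75 g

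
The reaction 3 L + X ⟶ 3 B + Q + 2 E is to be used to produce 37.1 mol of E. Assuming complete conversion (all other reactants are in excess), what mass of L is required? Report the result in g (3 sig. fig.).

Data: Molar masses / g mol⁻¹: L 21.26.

1180 g

n(E) = 37.10 mol
n(L) = (3/2) × 37.10 = 55.65 mol
mass = 55.65 × 21.26 = 1183 g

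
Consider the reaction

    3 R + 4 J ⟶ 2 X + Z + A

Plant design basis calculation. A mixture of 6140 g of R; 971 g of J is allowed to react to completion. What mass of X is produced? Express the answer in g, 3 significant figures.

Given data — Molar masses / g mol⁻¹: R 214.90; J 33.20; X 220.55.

n(R) = 6140 / 214.90 = 28.57 mol
n(J) = 971.0 / 33.20 = 29.25 mol
n/ν for R = 28.57/3 = 9.523
n/ν for J = 29.25/4 = 7.313
Smallest n/ν is J → limiting reagent.
n(X) = (2/4) × 29.25 = 14.63 mol
mass = 14.63 × 220.55 = 3227 g

3230 g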